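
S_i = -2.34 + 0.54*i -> [-2.34, -1.8, -1.26, -0.72, -0.18]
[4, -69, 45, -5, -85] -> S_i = Random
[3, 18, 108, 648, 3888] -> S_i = 3*6^i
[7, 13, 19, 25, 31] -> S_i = 7 + 6*i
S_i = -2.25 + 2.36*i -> [-2.25, 0.11, 2.47, 4.83, 7.19]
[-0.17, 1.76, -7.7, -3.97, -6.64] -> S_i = Random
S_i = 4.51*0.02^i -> [4.51, 0.09, 0.0, 0.0, 0.0]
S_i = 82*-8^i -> [82, -656, 5248, -41984, 335872]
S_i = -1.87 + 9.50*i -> [-1.87, 7.63, 17.13, 26.63, 36.13]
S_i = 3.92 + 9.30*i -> [3.92, 13.22, 22.52, 31.82, 41.12]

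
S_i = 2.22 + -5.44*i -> [2.22, -3.22, -8.66, -14.1, -19.54]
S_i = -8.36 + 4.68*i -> [-8.36, -3.68, 1.0, 5.68, 10.36]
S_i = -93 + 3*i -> [-93, -90, -87, -84, -81]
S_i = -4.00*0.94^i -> [-4.0, -3.76, -3.53, -3.32, -3.12]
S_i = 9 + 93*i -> [9, 102, 195, 288, 381]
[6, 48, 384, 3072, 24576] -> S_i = 6*8^i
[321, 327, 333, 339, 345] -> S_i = 321 + 6*i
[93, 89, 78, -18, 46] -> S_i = Random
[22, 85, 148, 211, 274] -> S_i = 22 + 63*i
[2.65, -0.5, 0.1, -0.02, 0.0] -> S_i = 2.65*(-0.19)^i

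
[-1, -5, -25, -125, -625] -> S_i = -1*5^i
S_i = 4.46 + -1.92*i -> [4.46, 2.54, 0.62, -1.3, -3.22]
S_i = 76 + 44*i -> [76, 120, 164, 208, 252]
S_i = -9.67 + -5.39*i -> [-9.67, -15.06, -20.45, -25.84, -31.23]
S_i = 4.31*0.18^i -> [4.31, 0.78, 0.14, 0.03, 0.0]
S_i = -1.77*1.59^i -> [-1.77, -2.81, -4.47, -7.11, -11.31]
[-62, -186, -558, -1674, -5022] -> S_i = -62*3^i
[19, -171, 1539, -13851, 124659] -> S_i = 19*-9^i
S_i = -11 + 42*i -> [-11, 31, 73, 115, 157]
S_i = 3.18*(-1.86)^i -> [3.18, -5.91, 11.0, -20.46, 38.06]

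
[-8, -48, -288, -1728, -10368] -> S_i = -8*6^i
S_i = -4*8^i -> [-4, -32, -256, -2048, -16384]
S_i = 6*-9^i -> [6, -54, 486, -4374, 39366]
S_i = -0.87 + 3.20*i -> [-0.87, 2.33, 5.53, 8.73, 11.93]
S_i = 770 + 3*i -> [770, 773, 776, 779, 782]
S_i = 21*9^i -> [21, 189, 1701, 15309, 137781]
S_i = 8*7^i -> [8, 56, 392, 2744, 19208]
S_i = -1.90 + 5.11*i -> [-1.9, 3.21, 8.32, 13.43, 18.54]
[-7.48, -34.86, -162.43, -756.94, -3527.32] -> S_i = -7.48*4.66^i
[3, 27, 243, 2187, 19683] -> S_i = 3*9^i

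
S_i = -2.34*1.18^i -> [-2.34, -2.76, -3.26, -3.84, -4.54]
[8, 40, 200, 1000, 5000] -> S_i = 8*5^i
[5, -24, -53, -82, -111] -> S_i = 5 + -29*i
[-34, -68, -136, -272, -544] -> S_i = -34*2^i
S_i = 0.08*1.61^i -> [0.08, 0.13, 0.21, 0.33, 0.54]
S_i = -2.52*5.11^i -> [-2.52, -12.88, -65.8, -336.25, -1718.24]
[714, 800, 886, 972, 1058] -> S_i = 714 + 86*i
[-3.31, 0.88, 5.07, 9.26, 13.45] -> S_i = -3.31 + 4.19*i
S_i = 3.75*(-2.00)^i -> [3.75, -7.5, 15.0, -30.0, 60.0]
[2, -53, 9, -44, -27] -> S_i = Random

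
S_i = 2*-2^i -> [2, -4, 8, -16, 32]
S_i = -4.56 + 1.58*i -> [-4.56, -2.98, -1.4, 0.18, 1.76]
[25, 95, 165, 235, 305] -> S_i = 25 + 70*i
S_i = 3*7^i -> [3, 21, 147, 1029, 7203]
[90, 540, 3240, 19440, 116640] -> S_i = 90*6^i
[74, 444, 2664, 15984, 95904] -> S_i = 74*6^i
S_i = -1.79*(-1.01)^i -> [-1.79, 1.81, -1.83, 1.84, -1.86]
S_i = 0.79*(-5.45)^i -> [0.79, -4.31, 23.46, -127.88, 696.97]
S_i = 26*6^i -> [26, 156, 936, 5616, 33696]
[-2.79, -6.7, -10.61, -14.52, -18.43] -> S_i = -2.79 + -3.91*i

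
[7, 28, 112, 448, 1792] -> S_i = 7*4^i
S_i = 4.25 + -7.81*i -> [4.25, -3.56, -11.37, -19.18, -26.99]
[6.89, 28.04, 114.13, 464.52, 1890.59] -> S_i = 6.89*4.07^i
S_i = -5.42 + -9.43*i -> [-5.42, -14.85, -24.28, -33.71, -43.14]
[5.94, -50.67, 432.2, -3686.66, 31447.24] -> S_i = 5.94*(-8.53)^i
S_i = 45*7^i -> [45, 315, 2205, 15435, 108045]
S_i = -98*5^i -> [-98, -490, -2450, -12250, -61250]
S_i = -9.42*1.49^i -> [-9.42, -14.04, -20.91, -31.16, -46.43]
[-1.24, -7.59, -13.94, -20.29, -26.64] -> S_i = -1.24 + -6.35*i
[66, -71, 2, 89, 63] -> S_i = Random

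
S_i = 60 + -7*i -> [60, 53, 46, 39, 32]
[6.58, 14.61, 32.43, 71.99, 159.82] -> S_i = 6.58*2.22^i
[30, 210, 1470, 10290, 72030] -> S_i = 30*7^i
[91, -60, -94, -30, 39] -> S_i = Random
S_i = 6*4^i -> [6, 24, 96, 384, 1536]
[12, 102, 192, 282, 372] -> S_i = 12 + 90*i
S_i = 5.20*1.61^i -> [5.2, 8.37, 13.48, 21.7, 34.94]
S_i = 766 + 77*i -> [766, 843, 920, 997, 1074]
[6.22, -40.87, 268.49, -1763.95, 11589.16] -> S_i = 6.22*(-6.57)^i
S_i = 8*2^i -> [8, 16, 32, 64, 128]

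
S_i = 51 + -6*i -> [51, 45, 39, 33, 27]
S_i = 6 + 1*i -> [6, 7, 8, 9, 10]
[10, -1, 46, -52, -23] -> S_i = Random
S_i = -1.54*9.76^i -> [-1.54, -15.03, -146.7, -1431.76, -13973.98]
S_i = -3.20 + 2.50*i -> [-3.2, -0.7, 1.8, 4.3, 6.8]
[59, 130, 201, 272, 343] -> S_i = 59 + 71*i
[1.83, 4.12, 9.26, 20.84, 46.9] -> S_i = 1.83*2.25^i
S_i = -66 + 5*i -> [-66, -61, -56, -51, -46]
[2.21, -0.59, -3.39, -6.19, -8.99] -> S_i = 2.21 + -2.80*i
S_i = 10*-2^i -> [10, -20, 40, -80, 160]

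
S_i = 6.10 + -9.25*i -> [6.1, -3.15, -12.4, -21.65, -30.9]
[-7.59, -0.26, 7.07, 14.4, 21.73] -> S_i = -7.59 + 7.33*i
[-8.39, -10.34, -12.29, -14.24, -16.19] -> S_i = -8.39 + -1.95*i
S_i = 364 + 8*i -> [364, 372, 380, 388, 396]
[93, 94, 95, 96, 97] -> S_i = 93 + 1*i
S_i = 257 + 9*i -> [257, 266, 275, 284, 293]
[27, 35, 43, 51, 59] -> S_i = 27 + 8*i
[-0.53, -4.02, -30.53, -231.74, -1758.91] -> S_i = -0.53*7.59^i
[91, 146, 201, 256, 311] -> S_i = 91 + 55*i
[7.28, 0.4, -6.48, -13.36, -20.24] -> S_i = 7.28 + -6.88*i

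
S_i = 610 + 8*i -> [610, 618, 626, 634, 642]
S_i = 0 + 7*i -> [0, 7, 14, 21, 28]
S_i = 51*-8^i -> [51, -408, 3264, -26112, 208896]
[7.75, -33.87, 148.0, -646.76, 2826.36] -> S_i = 7.75*(-4.37)^i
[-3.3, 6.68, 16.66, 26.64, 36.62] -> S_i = -3.30 + 9.98*i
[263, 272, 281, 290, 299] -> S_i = 263 + 9*i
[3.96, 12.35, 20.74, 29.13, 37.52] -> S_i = 3.96 + 8.39*i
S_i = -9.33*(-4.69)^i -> [-9.33, 43.76, -205.22, 962.5, -4514.12]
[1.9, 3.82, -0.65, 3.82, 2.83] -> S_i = Random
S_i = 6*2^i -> [6, 12, 24, 48, 96]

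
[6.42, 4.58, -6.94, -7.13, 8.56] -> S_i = Random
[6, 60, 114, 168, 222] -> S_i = 6 + 54*i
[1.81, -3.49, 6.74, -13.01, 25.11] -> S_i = 1.81*(-1.93)^i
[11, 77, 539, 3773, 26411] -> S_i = 11*7^i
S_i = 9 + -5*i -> [9, 4, -1, -6, -11]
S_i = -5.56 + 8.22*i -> [-5.56, 2.66, 10.88, 19.1, 27.32]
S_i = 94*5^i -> [94, 470, 2350, 11750, 58750]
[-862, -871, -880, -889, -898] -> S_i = -862 + -9*i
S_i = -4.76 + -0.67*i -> [-4.76, -5.43, -6.1, -6.77, -7.44]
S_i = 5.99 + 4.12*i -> [5.99, 10.11, 14.23, 18.35, 22.47]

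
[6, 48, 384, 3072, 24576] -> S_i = 6*8^i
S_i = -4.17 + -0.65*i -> [-4.17, -4.82, -5.47, -6.12, -6.77]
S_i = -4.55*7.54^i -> [-4.55, -34.31, -258.67, -1950.41, -14706.08]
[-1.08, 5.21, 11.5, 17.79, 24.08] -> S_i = -1.08 + 6.29*i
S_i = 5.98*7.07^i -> [5.98, 42.28, 298.91, 2113.29, 14940.97]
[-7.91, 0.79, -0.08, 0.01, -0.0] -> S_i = -7.91*(-0.10)^i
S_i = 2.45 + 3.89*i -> [2.45, 6.34, 10.23, 14.12, 18.01]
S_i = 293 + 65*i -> [293, 358, 423, 488, 553]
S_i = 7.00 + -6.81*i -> [7.0, 0.19, -6.62, -13.43, -20.24]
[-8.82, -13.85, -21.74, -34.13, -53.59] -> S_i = -8.82*1.57^i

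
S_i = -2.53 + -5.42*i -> [-2.53, -7.95, -13.37, -18.79, -24.21]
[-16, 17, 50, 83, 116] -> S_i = -16 + 33*i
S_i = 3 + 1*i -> [3, 4, 5, 6, 7]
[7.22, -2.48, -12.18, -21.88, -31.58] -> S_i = 7.22 + -9.70*i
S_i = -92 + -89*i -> [-92, -181, -270, -359, -448]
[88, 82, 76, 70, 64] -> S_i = 88 + -6*i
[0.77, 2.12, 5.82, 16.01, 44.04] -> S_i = 0.77*2.75^i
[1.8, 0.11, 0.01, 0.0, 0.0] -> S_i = 1.80*0.06^i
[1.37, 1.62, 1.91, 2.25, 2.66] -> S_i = 1.37*1.18^i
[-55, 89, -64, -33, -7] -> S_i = Random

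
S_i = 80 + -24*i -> [80, 56, 32, 8, -16]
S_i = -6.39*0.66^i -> [-6.39, -4.22, -2.78, -1.84, -1.21]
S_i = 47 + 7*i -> [47, 54, 61, 68, 75]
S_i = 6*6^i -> [6, 36, 216, 1296, 7776]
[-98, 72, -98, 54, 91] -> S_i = Random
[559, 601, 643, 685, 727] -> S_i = 559 + 42*i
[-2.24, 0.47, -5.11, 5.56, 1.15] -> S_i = Random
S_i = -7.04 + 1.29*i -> [-7.04, -5.75, -4.46, -3.17, -1.88]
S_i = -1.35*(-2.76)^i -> [-1.35, 3.73, -10.28, 28.38, -78.34]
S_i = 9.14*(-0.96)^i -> [9.14, -8.77, 8.42, -8.09, 7.76]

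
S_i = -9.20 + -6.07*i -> [-9.2, -15.27, -21.34, -27.41, -33.48]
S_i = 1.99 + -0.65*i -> [1.99, 1.34, 0.69, 0.04, -0.61]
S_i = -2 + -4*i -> [-2, -6, -10, -14, -18]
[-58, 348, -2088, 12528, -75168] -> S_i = -58*-6^i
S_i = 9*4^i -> [9, 36, 144, 576, 2304]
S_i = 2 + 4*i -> [2, 6, 10, 14, 18]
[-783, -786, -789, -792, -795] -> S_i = -783 + -3*i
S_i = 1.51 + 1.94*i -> [1.51, 3.45, 5.39, 7.33, 9.27]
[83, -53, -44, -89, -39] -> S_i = Random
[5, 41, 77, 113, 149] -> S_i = 5 + 36*i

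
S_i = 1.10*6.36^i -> [1.1, 7.0, 44.49, 282.99, 1799.79]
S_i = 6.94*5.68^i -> [6.94, 39.42, 223.9, 1271.76, 7223.59]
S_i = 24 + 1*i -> [24, 25, 26, 27, 28]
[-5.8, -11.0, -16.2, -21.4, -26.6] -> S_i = -5.80 + -5.20*i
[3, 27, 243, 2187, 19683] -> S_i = 3*9^i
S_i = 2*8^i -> [2, 16, 128, 1024, 8192]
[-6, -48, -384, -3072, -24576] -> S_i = -6*8^i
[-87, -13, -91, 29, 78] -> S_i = Random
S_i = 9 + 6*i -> [9, 15, 21, 27, 33]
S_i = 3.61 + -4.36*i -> [3.61, -0.75, -5.11, -9.47, -13.83]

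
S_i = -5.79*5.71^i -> [-5.79, -33.06, -188.78, -1077.92, -6154.93]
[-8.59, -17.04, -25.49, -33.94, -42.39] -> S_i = -8.59 + -8.45*i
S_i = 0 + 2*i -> [0, 2, 4, 6, 8]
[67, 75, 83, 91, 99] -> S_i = 67 + 8*i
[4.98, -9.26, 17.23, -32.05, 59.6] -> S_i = 4.98*(-1.86)^i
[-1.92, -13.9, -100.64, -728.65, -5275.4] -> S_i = -1.92*7.24^i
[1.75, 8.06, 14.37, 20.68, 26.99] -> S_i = 1.75 + 6.31*i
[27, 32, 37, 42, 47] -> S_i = 27 + 5*i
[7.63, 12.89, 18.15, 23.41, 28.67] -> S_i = 7.63 + 5.26*i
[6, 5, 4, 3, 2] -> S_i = 6 + -1*i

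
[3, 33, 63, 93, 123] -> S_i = 3 + 30*i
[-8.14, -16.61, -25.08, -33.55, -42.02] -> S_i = -8.14 + -8.47*i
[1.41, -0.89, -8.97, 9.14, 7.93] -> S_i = Random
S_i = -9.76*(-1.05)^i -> [-9.76, 10.25, -10.76, 11.3, -11.86]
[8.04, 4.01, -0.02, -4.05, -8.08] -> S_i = 8.04 + -4.03*i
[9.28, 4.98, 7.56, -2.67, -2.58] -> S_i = Random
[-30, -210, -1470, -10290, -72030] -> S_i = -30*7^i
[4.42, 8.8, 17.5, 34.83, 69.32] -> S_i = 4.42*1.99^i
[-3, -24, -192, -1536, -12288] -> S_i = -3*8^i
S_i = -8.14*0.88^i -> [-8.14, -7.16, -6.3, -5.55, -4.88]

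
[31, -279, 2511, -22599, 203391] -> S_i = 31*-9^i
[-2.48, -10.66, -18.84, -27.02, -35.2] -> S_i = -2.48 + -8.18*i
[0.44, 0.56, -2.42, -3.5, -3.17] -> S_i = Random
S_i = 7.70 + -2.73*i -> [7.7, 4.97, 2.24, -0.49, -3.22]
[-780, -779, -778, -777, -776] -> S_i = -780 + 1*i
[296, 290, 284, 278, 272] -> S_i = 296 + -6*i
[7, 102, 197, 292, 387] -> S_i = 7 + 95*i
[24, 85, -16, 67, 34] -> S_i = Random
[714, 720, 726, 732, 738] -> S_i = 714 + 6*i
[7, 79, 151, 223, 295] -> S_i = 7 + 72*i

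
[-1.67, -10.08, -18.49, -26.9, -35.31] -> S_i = -1.67 + -8.41*i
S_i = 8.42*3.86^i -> [8.42, 32.5, 125.45, 484.25, 1869.22]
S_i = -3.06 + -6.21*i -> [-3.06, -9.27, -15.48, -21.69, -27.9]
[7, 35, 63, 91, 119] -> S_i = 7 + 28*i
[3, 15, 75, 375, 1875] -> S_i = 3*5^i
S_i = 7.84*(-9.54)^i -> [7.84, -74.79, 713.53, -6807.09, 64939.59]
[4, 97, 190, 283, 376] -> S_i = 4 + 93*i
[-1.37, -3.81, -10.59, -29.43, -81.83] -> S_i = -1.37*2.78^i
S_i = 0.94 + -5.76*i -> [0.94, -4.82, -10.58, -16.34, -22.1]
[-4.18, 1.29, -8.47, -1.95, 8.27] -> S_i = Random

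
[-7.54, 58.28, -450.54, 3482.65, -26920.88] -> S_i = -7.54*(-7.73)^i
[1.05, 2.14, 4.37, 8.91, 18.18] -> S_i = 1.05*2.04^i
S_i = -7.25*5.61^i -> [-7.25, -40.67, -228.17, -1280.05, -7181.07]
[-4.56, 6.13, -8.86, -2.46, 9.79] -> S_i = Random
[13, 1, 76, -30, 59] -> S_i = Random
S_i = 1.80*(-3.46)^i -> [1.8, -6.23, 21.55, -74.56, 257.97]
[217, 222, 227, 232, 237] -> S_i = 217 + 5*i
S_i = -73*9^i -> [-73, -657, -5913, -53217, -478953]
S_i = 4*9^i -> [4, 36, 324, 2916, 26244]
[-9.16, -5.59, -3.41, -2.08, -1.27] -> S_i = -9.16*0.61^i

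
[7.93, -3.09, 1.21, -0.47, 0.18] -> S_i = 7.93*(-0.39)^i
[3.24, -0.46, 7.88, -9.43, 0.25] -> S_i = Random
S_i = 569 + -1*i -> [569, 568, 567, 566, 565]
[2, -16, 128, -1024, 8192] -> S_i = 2*-8^i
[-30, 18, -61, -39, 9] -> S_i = Random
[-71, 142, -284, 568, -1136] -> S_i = -71*-2^i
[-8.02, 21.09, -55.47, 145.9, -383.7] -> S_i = -8.02*(-2.63)^i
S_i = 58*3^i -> [58, 174, 522, 1566, 4698]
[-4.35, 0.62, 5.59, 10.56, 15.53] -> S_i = -4.35 + 4.97*i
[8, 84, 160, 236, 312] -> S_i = 8 + 76*i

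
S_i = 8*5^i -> [8, 40, 200, 1000, 5000]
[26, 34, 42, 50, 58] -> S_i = 26 + 8*i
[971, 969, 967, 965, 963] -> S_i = 971 + -2*i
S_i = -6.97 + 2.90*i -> [-6.97, -4.07, -1.17, 1.73, 4.63]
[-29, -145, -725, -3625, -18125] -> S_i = -29*5^i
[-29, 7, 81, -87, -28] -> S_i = Random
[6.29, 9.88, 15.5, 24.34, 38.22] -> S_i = 6.29*1.57^i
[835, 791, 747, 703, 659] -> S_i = 835 + -44*i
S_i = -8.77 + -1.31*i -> [-8.77, -10.08, -11.39, -12.7, -14.01]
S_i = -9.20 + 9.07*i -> [-9.2, -0.13, 8.94, 18.01, 27.08]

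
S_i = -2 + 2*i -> [-2, 0, 2, 4, 6]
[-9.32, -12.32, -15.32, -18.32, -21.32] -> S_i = -9.32 + -3.00*i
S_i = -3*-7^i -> [-3, 21, -147, 1029, -7203]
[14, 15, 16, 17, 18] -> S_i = 14 + 1*i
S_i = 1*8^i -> [1, 8, 64, 512, 4096]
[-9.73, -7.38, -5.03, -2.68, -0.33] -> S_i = -9.73 + 2.35*i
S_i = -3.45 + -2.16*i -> [-3.45, -5.61, -7.77, -9.93, -12.09]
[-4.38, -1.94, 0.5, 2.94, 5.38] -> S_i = -4.38 + 2.44*i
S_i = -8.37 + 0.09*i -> [-8.37, -8.28, -8.19, -8.1, -8.01]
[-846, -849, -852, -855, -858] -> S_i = -846 + -3*i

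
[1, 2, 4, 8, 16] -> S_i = 1*2^i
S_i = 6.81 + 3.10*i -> [6.81, 9.91, 13.01, 16.11, 19.21]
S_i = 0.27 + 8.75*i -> [0.27, 9.02, 17.77, 26.52, 35.27]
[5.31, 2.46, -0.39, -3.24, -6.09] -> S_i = 5.31 + -2.85*i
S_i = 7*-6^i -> [7, -42, 252, -1512, 9072]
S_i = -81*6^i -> [-81, -486, -2916, -17496, -104976]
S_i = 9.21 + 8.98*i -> [9.21, 18.19, 27.17, 36.15, 45.13]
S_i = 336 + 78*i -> [336, 414, 492, 570, 648]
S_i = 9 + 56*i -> [9, 65, 121, 177, 233]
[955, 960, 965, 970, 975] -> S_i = 955 + 5*i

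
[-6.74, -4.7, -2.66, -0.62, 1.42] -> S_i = -6.74 + 2.04*i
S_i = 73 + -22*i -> [73, 51, 29, 7, -15]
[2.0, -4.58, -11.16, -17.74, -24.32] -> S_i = 2.00 + -6.58*i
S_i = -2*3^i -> [-2, -6, -18, -54, -162]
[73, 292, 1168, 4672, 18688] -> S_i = 73*4^i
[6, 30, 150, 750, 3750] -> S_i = 6*5^i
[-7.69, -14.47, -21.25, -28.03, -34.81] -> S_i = -7.69 + -6.78*i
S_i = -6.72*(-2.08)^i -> [-6.72, 13.98, -29.07, 60.47, -125.78]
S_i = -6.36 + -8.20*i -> [-6.36, -14.56, -22.76, -30.96, -39.16]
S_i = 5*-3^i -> [5, -15, 45, -135, 405]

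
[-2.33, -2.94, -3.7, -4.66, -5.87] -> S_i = -2.33*1.26^i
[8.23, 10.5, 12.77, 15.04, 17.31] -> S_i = 8.23 + 2.27*i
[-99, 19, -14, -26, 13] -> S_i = Random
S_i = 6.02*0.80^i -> [6.02, 4.82, 3.85, 3.08, 2.47]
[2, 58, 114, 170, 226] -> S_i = 2 + 56*i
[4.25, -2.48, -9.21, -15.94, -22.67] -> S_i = 4.25 + -6.73*i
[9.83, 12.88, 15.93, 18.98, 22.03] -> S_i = 9.83 + 3.05*i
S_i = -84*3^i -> [-84, -252, -756, -2268, -6804]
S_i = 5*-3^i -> [5, -15, 45, -135, 405]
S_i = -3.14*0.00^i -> [-3.14, -0.0, -0.0, -0.0, -0.0]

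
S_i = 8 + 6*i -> [8, 14, 20, 26, 32]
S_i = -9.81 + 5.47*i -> [-9.81, -4.34, 1.13, 6.6, 12.07]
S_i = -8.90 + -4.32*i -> [-8.9, -13.22, -17.54, -21.86, -26.18]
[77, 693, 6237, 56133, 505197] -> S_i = 77*9^i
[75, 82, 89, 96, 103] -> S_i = 75 + 7*i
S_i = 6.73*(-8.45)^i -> [6.73, -56.87, 480.54, -4060.55, 34311.67]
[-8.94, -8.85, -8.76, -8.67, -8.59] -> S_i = -8.94*0.99^i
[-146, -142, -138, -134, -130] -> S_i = -146 + 4*i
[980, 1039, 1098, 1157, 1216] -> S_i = 980 + 59*i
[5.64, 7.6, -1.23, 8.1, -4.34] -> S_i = Random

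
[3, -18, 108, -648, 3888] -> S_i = 3*-6^i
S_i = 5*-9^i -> [5, -45, 405, -3645, 32805]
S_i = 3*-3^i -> [3, -9, 27, -81, 243]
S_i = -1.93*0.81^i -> [-1.93, -1.56, -1.27, -1.03, -0.83]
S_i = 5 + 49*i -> [5, 54, 103, 152, 201]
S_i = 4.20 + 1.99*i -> [4.2, 6.19, 8.18, 10.17, 12.16]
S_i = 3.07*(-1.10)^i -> [3.07, -3.38, 3.71, -4.09, 4.49]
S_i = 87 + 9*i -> [87, 96, 105, 114, 123]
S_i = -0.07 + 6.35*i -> [-0.07, 6.28, 12.63, 18.98, 25.33]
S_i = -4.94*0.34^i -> [-4.94, -1.68, -0.57, -0.19, -0.07]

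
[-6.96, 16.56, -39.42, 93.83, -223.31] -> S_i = -6.96*(-2.38)^i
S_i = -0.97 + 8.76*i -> [-0.97, 7.79, 16.55, 25.31, 34.07]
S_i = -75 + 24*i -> [-75, -51, -27, -3, 21]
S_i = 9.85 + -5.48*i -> [9.85, 4.37, -1.11, -6.59, -12.07]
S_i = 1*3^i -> [1, 3, 9, 27, 81]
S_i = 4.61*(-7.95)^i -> [4.61, -36.65, 291.36, -2316.34, 18414.9]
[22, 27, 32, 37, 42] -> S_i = 22 + 5*i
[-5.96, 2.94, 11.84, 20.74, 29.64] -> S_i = -5.96 + 8.90*i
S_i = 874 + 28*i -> [874, 902, 930, 958, 986]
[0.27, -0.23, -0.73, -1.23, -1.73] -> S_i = 0.27 + -0.50*i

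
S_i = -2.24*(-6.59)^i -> [-2.24, 14.76, -97.28, 641.07, -4224.64]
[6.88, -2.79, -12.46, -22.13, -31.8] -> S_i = 6.88 + -9.67*i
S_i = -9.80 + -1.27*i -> [-9.8, -11.07, -12.34, -13.61, -14.88]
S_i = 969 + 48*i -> [969, 1017, 1065, 1113, 1161]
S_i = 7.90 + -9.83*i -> [7.9, -1.93, -11.76, -21.59, -31.42]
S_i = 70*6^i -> [70, 420, 2520, 15120, 90720]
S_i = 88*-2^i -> [88, -176, 352, -704, 1408]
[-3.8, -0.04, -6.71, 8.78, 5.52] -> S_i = Random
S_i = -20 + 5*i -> [-20, -15, -10, -5, 0]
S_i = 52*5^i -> [52, 260, 1300, 6500, 32500]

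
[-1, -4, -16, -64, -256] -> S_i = -1*4^i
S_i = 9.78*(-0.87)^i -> [9.78, -8.51, 7.4, -6.44, 5.6]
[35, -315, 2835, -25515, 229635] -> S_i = 35*-9^i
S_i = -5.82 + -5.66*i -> [-5.82, -11.48, -17.14, -22.8, -28.46]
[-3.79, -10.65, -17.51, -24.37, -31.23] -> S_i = -3.79 + -6.86*i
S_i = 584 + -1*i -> [584, 583, 582, 581, 580]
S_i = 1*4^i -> [1, 4, 16, 64, 256]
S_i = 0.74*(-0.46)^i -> [0.74, -0.34, 0.16, -0.07, 0.03]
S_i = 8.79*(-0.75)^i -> [8.79, -6.59, 4.94, -3.71, 2.78]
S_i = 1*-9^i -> [1, -9, 81, -729, 6561]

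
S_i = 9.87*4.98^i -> [9.87, 49.15, 244.78, 1219.0, 6070.64]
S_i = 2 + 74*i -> [2, 76, 150, 224, 298]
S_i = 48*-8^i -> [48, -384, 3072, -24576, 196608]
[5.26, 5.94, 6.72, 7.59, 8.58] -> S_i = 5.26*1.13^i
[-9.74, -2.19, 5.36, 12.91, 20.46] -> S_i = -9.74 + 7.55*i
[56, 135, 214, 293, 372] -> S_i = 56 + 79*i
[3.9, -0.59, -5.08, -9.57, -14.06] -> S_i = 3.90 + -4.49*i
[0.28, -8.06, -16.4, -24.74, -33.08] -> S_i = 0.28 + -8.34*i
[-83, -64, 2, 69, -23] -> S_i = Random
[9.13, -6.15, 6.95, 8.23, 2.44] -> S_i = Random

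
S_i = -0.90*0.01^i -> [-0.9, -0.01, -0.0, -0.0, -0.0]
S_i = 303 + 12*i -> [303, 315, 327, 339, 351]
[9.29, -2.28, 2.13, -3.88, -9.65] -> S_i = Random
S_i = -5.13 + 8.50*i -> [-5.13, 3.37, 11.87, 20.37, 28.87]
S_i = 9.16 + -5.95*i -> [9.16, 3.21, -2.74, -8.69, -14.64]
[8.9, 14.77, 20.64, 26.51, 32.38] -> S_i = 8.90 + 5.87*i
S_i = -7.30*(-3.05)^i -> [-7.3, 22.26, -67.91, 207.12, -631.72]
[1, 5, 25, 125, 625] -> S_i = 1*5^i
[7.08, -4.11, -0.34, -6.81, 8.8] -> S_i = Random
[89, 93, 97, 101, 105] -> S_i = 89 + 4*i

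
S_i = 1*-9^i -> [1, -9, 81, -729, 6561]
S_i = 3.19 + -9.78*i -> [3.19, -6.59, -16.37, -26.15, -35.93]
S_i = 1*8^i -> [1, 8, 64, 512, 4096]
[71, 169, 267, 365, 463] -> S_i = 71 + 98*i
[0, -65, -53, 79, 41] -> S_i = Random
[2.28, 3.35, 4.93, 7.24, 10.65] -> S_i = 2.28*1.47^i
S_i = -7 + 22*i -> [-7, 15, 37, 59, 81]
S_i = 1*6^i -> [1, 6, 36, 216, 1296]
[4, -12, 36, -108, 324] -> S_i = 4*-3^i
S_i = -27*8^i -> [-27, -216, -1728, -13824, -110592]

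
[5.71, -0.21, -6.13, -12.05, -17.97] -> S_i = 5.71 + -5.92*i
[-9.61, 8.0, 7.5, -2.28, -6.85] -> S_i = Random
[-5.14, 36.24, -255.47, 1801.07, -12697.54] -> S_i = -5.14*(-7.05)^i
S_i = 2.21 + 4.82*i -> [2.21, 7.03, 11.85, 16.67, 21.49]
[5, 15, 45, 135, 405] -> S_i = 5*3^i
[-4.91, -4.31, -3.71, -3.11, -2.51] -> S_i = -4.91 + 0.60*i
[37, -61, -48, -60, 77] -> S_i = Random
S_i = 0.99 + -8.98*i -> [0.99, -7.99, -16.97, -25.95, -34.93]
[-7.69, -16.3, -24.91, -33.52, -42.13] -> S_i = -7.69 + -8.61*i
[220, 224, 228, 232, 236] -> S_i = 220 + 4*i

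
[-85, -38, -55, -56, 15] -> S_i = Random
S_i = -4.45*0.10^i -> [-4.45, -0.45, -0.04, -0.0, -0.0]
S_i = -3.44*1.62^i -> [-3.44, -5.57, -9.03, -14.63, -23.69]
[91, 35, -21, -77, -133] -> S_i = 91 + -56*i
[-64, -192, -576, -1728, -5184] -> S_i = -64*3^i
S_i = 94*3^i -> [94, 282, 846, 2538, 7614]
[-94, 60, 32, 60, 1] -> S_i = Random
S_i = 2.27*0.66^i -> [2.27, 1.5, 0.99, 0.65, 0.43]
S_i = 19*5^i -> [19, 95, 475, 2375, 11875]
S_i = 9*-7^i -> [9, -63, 441, -3087, 21609]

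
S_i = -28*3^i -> [-28, -84, -252, -756, -2268]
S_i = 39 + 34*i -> [39, 73, 107, 141, 175]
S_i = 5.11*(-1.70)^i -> [5.11, -8.69, 14.77, -25.11, 42.68]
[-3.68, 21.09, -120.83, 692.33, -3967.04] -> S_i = -3.68*(-5.73)^i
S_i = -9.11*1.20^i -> [-9.11, -10.93, -13.12, -15.74, -18.89]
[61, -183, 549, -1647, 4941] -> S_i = 61*-3^i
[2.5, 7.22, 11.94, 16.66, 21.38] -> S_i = 2.50 + 4.72*i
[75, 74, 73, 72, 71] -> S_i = 75 + -1*i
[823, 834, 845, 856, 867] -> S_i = 823 + 11*i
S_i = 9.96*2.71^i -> [9.96, 26.99, 73.15, 198.23, 537.2]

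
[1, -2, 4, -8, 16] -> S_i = 1*-2^i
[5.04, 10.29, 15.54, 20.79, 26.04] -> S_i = 5.04 + 5.25*i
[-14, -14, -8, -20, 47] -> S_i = Random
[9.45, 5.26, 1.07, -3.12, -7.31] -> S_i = 9.45 + -4.19*i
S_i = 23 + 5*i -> [23, 28, 33, 38, 43]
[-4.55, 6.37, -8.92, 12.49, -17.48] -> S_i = -4.55*(-1.40)^i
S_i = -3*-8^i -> [-3, 24, -192, 1536, -12288]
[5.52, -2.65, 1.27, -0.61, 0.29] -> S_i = 5.52*(-0.48)^i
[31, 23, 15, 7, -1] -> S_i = 31 + -8*i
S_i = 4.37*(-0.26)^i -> [4.37, -1.14, 0.3, -0.08, 0.02]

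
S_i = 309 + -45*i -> [309, 264, 219, 174, 129]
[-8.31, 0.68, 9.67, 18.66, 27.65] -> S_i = -8.31 + 8.99*i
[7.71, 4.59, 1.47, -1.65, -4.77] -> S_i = 7.71 + -3.12*i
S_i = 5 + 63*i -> [5, 68, 131, 194, 257]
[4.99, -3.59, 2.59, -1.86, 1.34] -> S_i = 4.99*(-0.72)^i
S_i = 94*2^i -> [94, 188, 376, 752, 1504]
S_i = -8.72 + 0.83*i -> [-8.72, -7.89, -7.06, -6.23, -5.4]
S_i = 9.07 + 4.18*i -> [9.07, 13.25, 17.43, 21.61, 25.79]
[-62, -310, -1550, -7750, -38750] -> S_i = -62*5^i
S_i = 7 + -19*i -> [7, -12, -31, -50, -69]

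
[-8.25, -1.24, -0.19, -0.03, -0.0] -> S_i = -8.25*0.15^i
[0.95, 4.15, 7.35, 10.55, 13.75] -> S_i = 0.95 + 3.20*i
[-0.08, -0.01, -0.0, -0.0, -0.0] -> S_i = -0.08*0.18^i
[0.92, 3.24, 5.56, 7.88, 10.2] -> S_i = 0.92 + 2.32*i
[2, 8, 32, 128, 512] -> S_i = 2*4^i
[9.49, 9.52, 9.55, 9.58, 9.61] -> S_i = 9.49 + 0.03*i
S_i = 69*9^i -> [69, 621, 5589, 50301, 452709]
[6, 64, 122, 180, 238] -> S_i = 6 + 58*i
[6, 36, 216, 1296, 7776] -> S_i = 6*6^i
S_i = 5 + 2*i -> [5, 7, 9, 11, 13]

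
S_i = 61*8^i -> [61, 488, 3904, 31232, 249856]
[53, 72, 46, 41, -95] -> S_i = Random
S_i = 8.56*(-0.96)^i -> [8.56, -8.22, 7.89, -7.57, 7.27]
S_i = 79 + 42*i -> [79, 121, 163, 205, 247]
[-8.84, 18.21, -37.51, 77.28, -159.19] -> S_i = -8.84*(-2.06)^i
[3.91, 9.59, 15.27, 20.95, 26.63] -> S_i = 3.91 + 5.68*i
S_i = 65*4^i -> [65, 260, 1040, 4160, 16640]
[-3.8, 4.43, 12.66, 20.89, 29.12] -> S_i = -3.80 + 8.23*i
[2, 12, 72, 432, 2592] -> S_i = 2*6^i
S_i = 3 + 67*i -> [3, 70, 137, 204, 271]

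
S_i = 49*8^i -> [49, 392, 3136, 25088, 200704]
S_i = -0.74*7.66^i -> [-0.74, -5.67, -43.42, -332.6, -2547.69]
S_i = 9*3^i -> [9, 27, 81, 243, 729]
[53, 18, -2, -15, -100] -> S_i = Random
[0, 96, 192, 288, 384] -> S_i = 0 + 96*i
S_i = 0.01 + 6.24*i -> [0.01, 6.25, 12.49, 18.73, 24.97]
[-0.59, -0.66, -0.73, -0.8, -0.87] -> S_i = -0.59 + -0.07*i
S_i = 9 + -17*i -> [9, -8, -25, -42, -59]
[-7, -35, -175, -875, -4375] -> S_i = -7*5^i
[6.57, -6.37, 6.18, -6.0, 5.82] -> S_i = 6.57*(-0.97)^i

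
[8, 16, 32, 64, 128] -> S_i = 8*2^i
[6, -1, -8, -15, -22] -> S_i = 6 + -7*i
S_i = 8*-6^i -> [8, -48, 288, -1728, 10368]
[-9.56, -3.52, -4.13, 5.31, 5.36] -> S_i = Random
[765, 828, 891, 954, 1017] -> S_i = 765 + 63*i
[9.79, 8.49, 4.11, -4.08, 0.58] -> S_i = Random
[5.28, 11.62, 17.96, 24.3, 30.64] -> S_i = 5.28 + 6.34*i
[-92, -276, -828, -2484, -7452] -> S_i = -92*3^i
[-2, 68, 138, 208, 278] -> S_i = -2 + 70*i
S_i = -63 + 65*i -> [-63, 2, 67, 132, 197]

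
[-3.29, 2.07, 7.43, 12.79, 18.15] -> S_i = -3.29 + 5.36*i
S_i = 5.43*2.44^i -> [5.43, 13.25, 32.33, 78.88, 192.47]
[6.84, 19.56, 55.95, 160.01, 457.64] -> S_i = 6.84*2.86^i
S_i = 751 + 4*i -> [751, 755, 759, 763, 767]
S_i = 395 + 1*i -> [395, 396, 397, 398, 399]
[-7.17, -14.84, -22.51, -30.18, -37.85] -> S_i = -7.17 + -7.67*i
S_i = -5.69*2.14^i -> [-5.69, -12.18, -26.06, -55.76, -119.33]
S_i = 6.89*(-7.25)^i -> [6.89, -49.95, 362.16, -2625.63, 19035.81]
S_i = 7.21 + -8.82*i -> [7.21, -1.61, -10.43, -19.25, -28.07]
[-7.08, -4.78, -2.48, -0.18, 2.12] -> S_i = -7.08 + 2.30*i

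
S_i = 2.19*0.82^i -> [2.19, 1.8, 1.47, 1.21, 0.99]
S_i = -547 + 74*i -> [-547, -473, -399, -325, -251]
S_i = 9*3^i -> [9, 27, 81, 243, 729]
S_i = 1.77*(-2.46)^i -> [1.77, -4.35, 10.71, -26.35, 64.82]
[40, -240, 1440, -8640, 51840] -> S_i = 40*-6^i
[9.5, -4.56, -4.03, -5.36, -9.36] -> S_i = Random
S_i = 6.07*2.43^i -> [6.07, 14.75, 35.84, 87.1, 211.65]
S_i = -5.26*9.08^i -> [-5.26, -47.76, -433.67, -3937.71, -35754.37]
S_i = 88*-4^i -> [88, -352, 1408, -5632, 22528]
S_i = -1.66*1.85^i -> [-1.66, -3.07, -5.68, -10.51, -19.44]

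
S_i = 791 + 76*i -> [791, 867, 943, 1019, 1095]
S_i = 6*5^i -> [6, 30, 150, 750, 3750]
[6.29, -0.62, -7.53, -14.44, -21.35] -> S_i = 6.29 + -6.91*i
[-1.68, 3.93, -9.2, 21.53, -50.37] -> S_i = -1.68*(-2.34)^i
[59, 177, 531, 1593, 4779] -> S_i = 59*3^i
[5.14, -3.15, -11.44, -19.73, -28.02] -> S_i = 5.14 + -8.29*i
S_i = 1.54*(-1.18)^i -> [1.54, -1.82, 2.14, -2.53, 2.99]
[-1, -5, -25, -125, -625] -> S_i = -1*5^i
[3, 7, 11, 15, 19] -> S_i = 3 + 4*i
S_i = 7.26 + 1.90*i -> [7.26, 9.16, 11.06, 12.96, 14.86]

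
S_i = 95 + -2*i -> [95, 93, 91, 89, 87]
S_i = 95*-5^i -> [95, -475, 2375, -11875, 59375]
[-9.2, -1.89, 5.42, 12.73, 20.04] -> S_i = -9.20 + 7.31*i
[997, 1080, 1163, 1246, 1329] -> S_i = 997 + 83*i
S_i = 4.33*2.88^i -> [4.33, 12.47, 35.91, 103.43, 297.89]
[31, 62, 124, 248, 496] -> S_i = 31*2^i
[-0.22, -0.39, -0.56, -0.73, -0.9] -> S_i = -0.22 + -0.17*i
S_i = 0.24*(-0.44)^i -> [0.24, -0.11, 0.05, -0.02, 0.01]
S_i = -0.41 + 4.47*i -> [-0.41, 4.06, 8.53, 13.0, 17.47]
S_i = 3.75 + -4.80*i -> [3.75, -1.05, -5.85, -10.65, -15.45]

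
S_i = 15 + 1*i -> [15, 16, 17, 18, 19]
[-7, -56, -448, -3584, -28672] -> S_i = -7*8^i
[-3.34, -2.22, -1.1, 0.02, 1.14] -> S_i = -3.34 + 1.12*i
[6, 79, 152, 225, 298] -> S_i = 6 + 73*i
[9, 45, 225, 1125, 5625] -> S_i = 9*5^i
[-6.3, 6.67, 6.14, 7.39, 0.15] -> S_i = Random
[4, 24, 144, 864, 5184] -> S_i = 4*6^i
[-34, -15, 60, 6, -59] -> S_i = Random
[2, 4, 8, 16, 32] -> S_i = 2*2^i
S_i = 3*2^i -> [3, 6, 12, 24, 48]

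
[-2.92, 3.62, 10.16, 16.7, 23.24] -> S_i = -2.92 + 6.54*i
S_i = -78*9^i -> [-78, -702, -6318, -56862, -511758]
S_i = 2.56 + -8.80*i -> [2.56, -6.24, -15.04, -23.84, -32.64]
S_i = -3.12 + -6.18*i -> [-3.12, -9.3, -15.48, -21.66, -27.84]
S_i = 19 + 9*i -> [19, 28, 37, 46, 55]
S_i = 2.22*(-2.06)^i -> [2.22, -4.57, 9.42, -19.41, 39.98]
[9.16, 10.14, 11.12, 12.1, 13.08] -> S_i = 9.16 + 0.98*i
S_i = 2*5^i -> [2, 10, 50, 250, 1250]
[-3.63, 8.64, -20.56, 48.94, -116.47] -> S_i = -3.63*(-2.38)^i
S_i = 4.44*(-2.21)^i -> [4.44, -9.81, 21.69, -47.92, 105.91]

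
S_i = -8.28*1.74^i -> [-8.28, -14.41, -25.07, -43.62, -75.9]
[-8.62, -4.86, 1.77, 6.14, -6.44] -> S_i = Random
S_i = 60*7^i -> [60, 420, 2940, 20580, 144060]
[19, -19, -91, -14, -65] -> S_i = Random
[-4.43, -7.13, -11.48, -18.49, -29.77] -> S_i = -4.43*1.61^i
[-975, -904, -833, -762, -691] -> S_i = -975 + 71*i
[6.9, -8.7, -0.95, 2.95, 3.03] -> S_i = Random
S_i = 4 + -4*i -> [4, 0, -4, -8, -12]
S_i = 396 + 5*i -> [396, 401, 406, 411, 416]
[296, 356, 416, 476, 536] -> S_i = 296 + 60*i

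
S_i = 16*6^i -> [16, 96, 576, 3456, 20736]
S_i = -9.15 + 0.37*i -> [-9.15, -8.78, -8.41, -8.04, -7.67]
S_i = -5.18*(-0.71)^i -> [-5.18, 3.68, -2.61, 1.85, -1.32]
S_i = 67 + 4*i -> [67, 71, 75, 79, 83]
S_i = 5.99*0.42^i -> [5.99, 2.52, 1.06, 0.44, 0.19]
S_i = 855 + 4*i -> [855, 859, 863, 867, 871]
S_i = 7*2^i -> [7, 14, 28, 56, 112]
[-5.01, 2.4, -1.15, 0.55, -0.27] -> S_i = -5.01*(-0.48)^i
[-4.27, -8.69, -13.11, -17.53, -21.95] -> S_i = -4.27 + -4.42*i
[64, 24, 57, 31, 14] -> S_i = Random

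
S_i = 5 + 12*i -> [5, 17, 29, 41, 53]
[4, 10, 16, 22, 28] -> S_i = 4 + 6*i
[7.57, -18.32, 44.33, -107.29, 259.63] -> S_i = 7.57*(-2.42)^i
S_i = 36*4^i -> [36, 144, 576, 2304, 9216]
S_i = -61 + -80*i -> [-61, -141, -221, -301, -381]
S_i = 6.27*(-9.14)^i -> [6.27, -57.31, 523.79, -4787.47, 43757.48]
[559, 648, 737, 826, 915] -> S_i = 559 + 89*i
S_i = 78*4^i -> [78, 312, 1248, 4992, 19968]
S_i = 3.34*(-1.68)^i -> [3.34, -5.61, 9.43, -15.84, 26.61]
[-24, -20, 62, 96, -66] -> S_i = Random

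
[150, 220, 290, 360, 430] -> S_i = 150 + 70*i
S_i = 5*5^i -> [5, 25, 125, 625, 3125]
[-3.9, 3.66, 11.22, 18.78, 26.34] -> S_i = -3.90 + 7.56*i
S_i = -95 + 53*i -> [-95, -42, 11, 64, 117]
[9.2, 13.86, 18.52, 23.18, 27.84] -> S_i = 9.20 + 4.66*i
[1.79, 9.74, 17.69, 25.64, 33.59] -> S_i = 1.79 + 7.95*i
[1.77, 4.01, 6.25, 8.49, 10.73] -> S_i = 1.77 + 2.24*i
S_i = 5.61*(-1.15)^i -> [5.61, -6.45, 7.42, -8.53, 9.81]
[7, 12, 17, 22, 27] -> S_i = 7 + 5*i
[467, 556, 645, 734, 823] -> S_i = 467 + 89*i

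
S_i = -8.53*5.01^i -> [-8.53, -42.74, -214.1, -1072.66, -5374.03]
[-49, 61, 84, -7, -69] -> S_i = Random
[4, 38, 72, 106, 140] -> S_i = 4 + 34*i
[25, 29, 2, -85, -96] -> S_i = Random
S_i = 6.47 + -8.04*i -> [6.47, -1.57, -9.61, -17.65, -25.69]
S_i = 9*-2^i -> [9, -18, 36, -72, 144]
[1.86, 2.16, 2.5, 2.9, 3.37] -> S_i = 1.86*1.16^i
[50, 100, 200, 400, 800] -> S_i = 50*2^i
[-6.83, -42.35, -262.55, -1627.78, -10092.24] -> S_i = -6.83*6.20^i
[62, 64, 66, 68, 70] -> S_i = 62 + 2*i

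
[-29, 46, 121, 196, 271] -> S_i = -29 + 75*i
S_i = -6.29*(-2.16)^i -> [-6.29, 13.59, -29.35, 63.39, -136.92]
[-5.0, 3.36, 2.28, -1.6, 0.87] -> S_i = Random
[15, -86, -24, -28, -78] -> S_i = Random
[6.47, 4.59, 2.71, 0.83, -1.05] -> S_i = 6.47 + -1.88*i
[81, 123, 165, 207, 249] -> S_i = 81 + 42*i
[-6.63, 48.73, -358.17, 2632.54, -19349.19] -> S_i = -6.63*(-7.35)^i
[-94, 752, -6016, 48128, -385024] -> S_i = -94*-8^i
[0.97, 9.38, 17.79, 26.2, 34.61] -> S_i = 0.97 + 8.41*i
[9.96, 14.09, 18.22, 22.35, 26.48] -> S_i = 9.96 + 4.13*i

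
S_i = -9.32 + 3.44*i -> [-9.32, -5.88, -2.44, 1.0, 4.44]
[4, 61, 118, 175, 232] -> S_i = 4 + 57*i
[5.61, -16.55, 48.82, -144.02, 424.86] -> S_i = 5.61*(-2.95)^i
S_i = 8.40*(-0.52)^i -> [8.4, -4.37, 2.27, -1.18, 0.61]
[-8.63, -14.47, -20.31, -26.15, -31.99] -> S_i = -8.63 + -5.84*i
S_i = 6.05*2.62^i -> [6.05, 15.85, 41.53, 108.81, 285.08]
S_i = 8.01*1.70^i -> [8.01, 13.62, 23.15, 39.35, 66.9]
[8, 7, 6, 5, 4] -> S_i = 8 + -1*i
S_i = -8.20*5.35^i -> [-8.2, -43.87, -234.7, -1255.67, -6717.83]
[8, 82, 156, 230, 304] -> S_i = 8 + 74*i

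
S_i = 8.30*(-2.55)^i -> [8.3, -21.16, 53.97, -137.63, 350.94]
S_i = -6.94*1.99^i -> [-6.94, -13.81, -27.48, -54.69, -108.84]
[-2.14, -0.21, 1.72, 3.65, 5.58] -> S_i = -2.14 + 1.93*i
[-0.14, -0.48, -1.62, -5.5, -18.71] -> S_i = -0.14*3.40^i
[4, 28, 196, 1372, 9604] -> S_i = 4*7^i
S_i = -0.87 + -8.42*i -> [-0.87, -9.29, -17.71, -26.13, -34.55]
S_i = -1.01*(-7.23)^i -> [-1.01, 7.3, -52.8, 381.71, -2759.78]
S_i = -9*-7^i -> [-9, 63, -441, 3087, -21609]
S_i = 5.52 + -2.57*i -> [5.52, 2.95, 0.38, -2.19, -4.76]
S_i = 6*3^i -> [6, 18, 54, 162, 486]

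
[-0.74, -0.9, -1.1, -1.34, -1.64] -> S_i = -0.74*1.22^i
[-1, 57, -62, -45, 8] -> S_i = Random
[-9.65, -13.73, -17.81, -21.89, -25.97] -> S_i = -9.65 + -4.08*i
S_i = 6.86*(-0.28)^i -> [6.86, -1.92, 0.54, -0.15, 0.04]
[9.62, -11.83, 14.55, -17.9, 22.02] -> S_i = 9.62*(-1.23)^i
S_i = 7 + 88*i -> [7, 95, 183, 271, 359]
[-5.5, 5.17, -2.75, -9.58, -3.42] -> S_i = Random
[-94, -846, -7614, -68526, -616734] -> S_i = -94*9^i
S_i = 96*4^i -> [96, 384, 1536, 6144, 24576]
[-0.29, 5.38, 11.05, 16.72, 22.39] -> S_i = -0.29 + 5.67*i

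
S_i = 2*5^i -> [2, 10, 50, 250, 1250]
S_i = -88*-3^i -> [-88, 264, -792, 2376, -7128]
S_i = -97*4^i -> [-97, -388, -1552, -6208, -24832]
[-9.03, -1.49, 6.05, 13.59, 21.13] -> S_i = -9.03 + 7.54*i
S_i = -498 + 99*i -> [-498, -399, -300, -201, -102]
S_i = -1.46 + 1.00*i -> [-1.46, -0.46, 0.54, 1.54, 2.54]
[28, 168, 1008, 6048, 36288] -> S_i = 28*6^i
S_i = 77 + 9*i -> [77, 86, 95, 104, 113]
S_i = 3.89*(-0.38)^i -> [3.89, -1.48, 0.56, -0.21, 0.08]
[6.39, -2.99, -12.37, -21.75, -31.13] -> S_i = 6.39 + -9.38*i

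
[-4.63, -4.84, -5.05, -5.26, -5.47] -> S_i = -4.63 + -0.21*i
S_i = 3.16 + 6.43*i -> [3.16, 9.59, 16.02, 22.45, 28.88]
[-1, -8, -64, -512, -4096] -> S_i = -1*8^i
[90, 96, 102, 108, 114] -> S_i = 90 + 6*i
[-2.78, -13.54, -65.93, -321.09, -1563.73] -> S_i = -2.78*4.87^i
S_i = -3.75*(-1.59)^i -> [-3.75, 5.96, -9.48, 15.07, -23.97]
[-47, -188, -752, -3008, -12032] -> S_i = -47*4^i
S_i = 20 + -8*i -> [20, 12, 4, -4, -12]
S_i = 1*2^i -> [1, 2, 4, 8, 16]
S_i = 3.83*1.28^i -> [3.83, 4.9, 6.28, 8.03, 10.28]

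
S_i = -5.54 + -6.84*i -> [-5.54, -12.38, -19.22, -26.06, -32.9]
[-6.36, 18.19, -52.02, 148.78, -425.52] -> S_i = -6.36*(-2.86)^i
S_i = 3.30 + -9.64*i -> [3.3, -6.34, -15.98, -25.62, -35.26]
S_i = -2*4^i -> [-2, -8, -32, -128, -512]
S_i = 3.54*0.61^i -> [3.54, 2.16, 1.32, 0.8, 0.49]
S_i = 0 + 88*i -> [0, 88, 176, 264, 352]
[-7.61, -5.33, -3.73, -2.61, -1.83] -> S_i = -7.61*0.70^i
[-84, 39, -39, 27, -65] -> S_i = Random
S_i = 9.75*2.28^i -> [9.75, 22.23, 50.68, 115.56, 263.48]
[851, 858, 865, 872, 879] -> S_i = 851 + 7*i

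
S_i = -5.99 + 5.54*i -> [-5.99, -0.45, 5.09, 10.63, 16.17]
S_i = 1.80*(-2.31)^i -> [1.8, -4.16, 9.6, -22.19, 51.25]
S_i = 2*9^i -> [2, 18, 162, 1458, 13122]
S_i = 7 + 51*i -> [7, 58, 109, 160, 211]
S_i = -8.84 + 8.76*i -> [-8.84, -0.08, 8.68, 17.44, 26.2]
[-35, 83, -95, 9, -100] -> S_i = Random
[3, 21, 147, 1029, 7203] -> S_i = 3*7^i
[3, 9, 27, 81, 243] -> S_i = 3*3^i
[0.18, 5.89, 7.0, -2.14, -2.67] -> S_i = Random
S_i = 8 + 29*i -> [8, 37, 66, 95, 124]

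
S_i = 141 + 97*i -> [141, 238, 335, 432, 529]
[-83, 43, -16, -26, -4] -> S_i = Random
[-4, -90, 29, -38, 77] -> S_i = Random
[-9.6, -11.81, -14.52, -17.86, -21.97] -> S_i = -9.60*1.23^i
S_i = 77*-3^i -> [77, -231, 693, -2079, 6237]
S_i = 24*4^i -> [24, 96, 384, 1536, 6144]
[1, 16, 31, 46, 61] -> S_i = 1 + 15*i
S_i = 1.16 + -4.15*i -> [1.16, -2.99, -7.14, -11.29, -15.44]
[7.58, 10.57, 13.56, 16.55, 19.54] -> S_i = 7.58 + 2.99*i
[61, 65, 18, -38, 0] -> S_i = Random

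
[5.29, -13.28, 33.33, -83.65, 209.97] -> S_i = 5.29*(-2.51)^i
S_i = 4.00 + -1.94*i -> [4.0, 2.06, 0.12, -1.82, -3.76]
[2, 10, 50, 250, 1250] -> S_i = 2*5^i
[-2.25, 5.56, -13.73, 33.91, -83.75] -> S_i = -2.25*(-2.47)^i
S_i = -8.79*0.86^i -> [-8.79, -7.56, -6.5, -5.59, -4.81]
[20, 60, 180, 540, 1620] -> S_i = 20*3^i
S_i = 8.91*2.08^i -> [8.91, 18.53, 38.55, 80.18, 166.78]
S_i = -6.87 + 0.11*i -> [-6.87, -6.76, -6.65, -6.54, -6.43]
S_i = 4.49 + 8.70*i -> [4.49, 13.19, 21.89, 30.59, 39.29]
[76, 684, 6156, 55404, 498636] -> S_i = 76*9^i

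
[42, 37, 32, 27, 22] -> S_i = 42 + -5*i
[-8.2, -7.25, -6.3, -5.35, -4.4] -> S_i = -8.20 + 0.95*i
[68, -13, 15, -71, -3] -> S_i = Random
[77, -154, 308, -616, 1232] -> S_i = 77*-2^i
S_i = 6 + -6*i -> [6, 0, -6, -12, -18]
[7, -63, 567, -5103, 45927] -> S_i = 7*-9^i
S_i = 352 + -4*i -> [352, 348, 344, 340, 336]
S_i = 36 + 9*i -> [36, 45, 54, 63, 72]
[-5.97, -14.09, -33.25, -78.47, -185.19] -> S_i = -5.97*2.36^i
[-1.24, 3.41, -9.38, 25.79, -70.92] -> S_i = -1.24*(-2.75)^i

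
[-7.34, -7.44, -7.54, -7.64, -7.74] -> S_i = -7.34 + -0.10*i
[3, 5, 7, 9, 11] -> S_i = 3 + 2*i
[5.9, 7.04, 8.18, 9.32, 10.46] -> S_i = 5.90 + 1.14*i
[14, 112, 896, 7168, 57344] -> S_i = 14*8^i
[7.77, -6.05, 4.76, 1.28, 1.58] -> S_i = Random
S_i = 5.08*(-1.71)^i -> [5.08, -8.69, 14.85, -25.4, 43.44]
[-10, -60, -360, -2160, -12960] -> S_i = -10*6^i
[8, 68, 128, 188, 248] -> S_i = 8 + 60*i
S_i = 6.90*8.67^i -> [6.9, 59.82, 518.67, 4496.83, 38987.51]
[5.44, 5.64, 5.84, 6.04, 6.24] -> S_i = 5.44 + 0.20*i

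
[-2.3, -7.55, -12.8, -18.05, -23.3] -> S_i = -2.30 + -5.25*i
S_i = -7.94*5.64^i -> [-7.94, -44.78, -252.57, -1424.48, -8034.09]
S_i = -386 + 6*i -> [-386, -380, -374, -368, -362]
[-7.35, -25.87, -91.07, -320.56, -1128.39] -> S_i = -7.35*3.52^i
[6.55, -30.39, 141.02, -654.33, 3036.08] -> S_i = 6.55*(-4.64)^i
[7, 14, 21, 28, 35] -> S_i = 7 + 7*i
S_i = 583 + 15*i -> [583, 598, 613, 628, 643]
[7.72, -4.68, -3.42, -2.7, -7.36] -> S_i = Random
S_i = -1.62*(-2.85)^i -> [-1.62, 4.62, -13.16, 37.5, -106.88]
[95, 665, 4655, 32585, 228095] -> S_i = 95*7^i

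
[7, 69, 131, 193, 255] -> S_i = 7 + 62*i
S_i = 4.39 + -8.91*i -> [4.39, -4.52, -13.43, -22.34, -31.25]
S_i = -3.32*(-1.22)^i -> [-3.32, 4.05, -4.94, 6.03, -7.35]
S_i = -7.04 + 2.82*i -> [-7.04, -4.22, -1.4, 1.42, 4.24]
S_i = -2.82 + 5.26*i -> [-2.82, 2.44, 7.7, 12.96, 18.22]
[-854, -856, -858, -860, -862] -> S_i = -854 + -2*i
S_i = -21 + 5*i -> [-21, -16, -11, -6, -1]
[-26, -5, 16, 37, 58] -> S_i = -26 + 21*i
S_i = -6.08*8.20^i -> [-6.08, -49.86, -408.82, -3352.32, -27489.0]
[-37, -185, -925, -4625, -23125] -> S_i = -37*5^i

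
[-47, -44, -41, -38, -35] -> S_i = -47 + 3*i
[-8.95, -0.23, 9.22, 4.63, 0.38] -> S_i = Random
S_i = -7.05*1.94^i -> [-7.05, -13.68, -26.53, -51.47, -99.86]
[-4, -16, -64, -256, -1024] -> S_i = -4*4^i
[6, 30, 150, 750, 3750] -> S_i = 6*5^i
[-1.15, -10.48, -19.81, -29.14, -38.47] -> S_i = -1.15 + -9.33*i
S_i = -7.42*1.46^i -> [-7.42, -10.83, -15.82, -23.09, -33.71]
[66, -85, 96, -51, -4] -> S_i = Random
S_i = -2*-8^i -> [-2, 16, -128, 1024, -8192]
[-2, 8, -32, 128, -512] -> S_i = -2*-4^i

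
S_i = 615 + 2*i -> [615, 617, 619, 621, 623]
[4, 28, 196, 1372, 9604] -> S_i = 4*7^i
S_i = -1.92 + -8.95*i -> [-1.92, -10.87, -19.82, -28.77, -37.72]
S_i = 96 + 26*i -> [96, 122, 148, 174, 200]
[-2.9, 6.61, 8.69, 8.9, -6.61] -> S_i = Random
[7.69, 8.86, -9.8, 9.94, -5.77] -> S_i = Random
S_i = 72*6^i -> [72, 432, 2592, 15552, 93312]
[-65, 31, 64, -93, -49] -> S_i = Random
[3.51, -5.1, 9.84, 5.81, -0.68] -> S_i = Random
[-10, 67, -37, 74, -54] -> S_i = Random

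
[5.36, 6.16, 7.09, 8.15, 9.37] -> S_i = 5.36*1.15^i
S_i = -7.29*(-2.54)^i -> [-7.29, 18.52, -47.03, 119.46, -303.43]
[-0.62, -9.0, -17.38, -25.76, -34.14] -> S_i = -0.62 + -8.38*i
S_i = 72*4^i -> [72, 288, 1152, 4608, 18432]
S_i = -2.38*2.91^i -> [-2.38, -6.93, -20.15, -58.65, -170.67]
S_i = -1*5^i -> [-1, -5, -25, -125, -625]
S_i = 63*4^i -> [63, 252, 1008, 4032, 16128]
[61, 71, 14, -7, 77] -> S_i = Random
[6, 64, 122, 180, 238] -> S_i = 6 + 58*i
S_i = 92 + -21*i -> [92, 71, 50, 29, 8]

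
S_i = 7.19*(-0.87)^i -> [7.19, -6.26, 5.44, -4.73, 4.12]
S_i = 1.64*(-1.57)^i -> [1.64, -2.57, 4.04, -6.35, 9.96]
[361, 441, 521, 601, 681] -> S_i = 361 + 80*i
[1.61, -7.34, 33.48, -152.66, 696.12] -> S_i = 1.61*(-4.56)^i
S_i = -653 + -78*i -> [-653, -731, -809, -887, -965]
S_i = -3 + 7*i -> [-3, 4, 11, 18, 25]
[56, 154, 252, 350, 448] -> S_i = 56 + 98*i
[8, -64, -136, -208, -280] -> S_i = 8 + -72*i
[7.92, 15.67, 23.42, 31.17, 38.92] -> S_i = 7.92 + 7.75*i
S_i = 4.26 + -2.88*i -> [4.26, 1.38, -1.5, -4.38, -7.26]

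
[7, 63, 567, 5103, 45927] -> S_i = 7*9^i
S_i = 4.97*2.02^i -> [4.97, 10.04, 20.28, 40.96, 82.75]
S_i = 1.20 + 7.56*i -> [1.2, 8.76, 16.32, 23.88, 31.44]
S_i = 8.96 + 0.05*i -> [8.96, 9.01, 9.06, 9.11, 9.16]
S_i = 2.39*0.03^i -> [2.39, 0.07, 0.0, 0.0, 0.0]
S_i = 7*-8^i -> [7, -56, 448, -3584, 28672]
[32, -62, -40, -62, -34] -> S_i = Random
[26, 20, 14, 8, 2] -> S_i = 26 + -6*i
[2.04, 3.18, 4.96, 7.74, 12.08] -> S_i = 2.04*1.56^i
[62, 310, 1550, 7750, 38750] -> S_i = 62*5^i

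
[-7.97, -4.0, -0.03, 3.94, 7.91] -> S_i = -7.97 + 3.97*i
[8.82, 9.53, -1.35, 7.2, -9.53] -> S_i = Random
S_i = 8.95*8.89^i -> [8.95, 79.57, 707.34, 6288.23, 55902.35]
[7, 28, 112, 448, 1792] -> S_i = 7*4^i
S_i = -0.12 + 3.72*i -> [-0.12, 3.6, 7.32, 11.04, 14.76]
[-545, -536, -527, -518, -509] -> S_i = -545 + 9*i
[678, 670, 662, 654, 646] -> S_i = 678 + -8*i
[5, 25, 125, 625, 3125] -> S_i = 5*5^i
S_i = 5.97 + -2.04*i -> [5.97, 3.93, 1.89, -0.15, -2.19]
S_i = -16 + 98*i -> [-16, 82, 180, 278, 376]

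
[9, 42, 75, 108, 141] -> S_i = 9 + 33*i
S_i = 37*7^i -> [37, 259, 1813, 12691, 88837]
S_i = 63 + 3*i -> [63, 66, 69, 72, 75]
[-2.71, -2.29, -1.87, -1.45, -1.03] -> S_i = -2.71 + 0.42*i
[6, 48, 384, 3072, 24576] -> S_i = 6*8^i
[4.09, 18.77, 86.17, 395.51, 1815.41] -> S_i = 4.09*4.59^i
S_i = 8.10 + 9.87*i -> [8.1, 17.97, 27.84, 37.71, 47.58]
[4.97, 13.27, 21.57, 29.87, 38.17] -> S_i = 4.97 + 8.30*i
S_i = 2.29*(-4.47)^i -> [2.29, -10.24, 45.76, -204.53, 914.25]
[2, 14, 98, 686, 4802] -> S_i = 2*7^i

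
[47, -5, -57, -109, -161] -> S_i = 47 + -52*i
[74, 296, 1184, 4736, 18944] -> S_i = 74*4^i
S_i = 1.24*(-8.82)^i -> [1.24, -10.94, 96.46, -850.8, 7504.06]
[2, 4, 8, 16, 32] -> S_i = 2*2^i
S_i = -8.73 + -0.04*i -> [-8.73, -8.77, -8.81, -8.85, -8.89]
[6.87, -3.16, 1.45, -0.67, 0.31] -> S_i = 6.87*(-0.46)^i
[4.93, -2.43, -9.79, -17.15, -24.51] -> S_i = 4.93 + -7.36*i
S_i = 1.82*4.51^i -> [1.82, 8.21, 37.02, 166.96, 752.97]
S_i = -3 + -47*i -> [-3, -50, -97, -144, -191]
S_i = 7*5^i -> [7, 35, 175, 875, 4375]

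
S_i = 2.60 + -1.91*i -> [2.6, 0.69, -1.22, -3.13, -5.04]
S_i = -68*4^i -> [-68, -272, -1088, -4352, -17408]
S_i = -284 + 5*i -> [-284, -279, -274, -269, -264]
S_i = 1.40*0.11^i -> [1.4, 0.15, 0.02, 0.0, 0.0]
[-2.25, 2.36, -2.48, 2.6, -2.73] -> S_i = -2.25*(-1.05)^i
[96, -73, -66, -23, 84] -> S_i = Random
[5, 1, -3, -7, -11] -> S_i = 5 + -4*i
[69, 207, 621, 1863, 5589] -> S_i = 69*3^i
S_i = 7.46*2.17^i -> [7.46, 16.19, 35.13, 76.23, 165.42]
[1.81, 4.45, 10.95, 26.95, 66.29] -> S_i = 1.81*2.46^i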